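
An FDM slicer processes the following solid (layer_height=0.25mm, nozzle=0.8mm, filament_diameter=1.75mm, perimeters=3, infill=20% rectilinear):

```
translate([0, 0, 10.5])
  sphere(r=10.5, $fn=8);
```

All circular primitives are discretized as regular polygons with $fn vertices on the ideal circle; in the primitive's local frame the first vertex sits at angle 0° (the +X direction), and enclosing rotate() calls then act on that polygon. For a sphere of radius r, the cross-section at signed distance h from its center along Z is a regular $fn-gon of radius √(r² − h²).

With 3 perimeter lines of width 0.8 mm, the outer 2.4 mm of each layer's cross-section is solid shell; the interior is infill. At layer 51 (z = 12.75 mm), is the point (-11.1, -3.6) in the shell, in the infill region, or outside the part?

At z = 12.75 mm: the r=10.5 sphere contributes a regular 8-gon of circumradius √(10.5²−2.25²) = 10.256. Overall, the cross-section is a single solid region. The nearest boundary edge runs (-10.26, 0.00)→(-7.25, -7.25); distance from the point to it = 2.16 mm. The point is not inside any of the regions above, so it lies outside the cross-section (2.16 mm from the nearest boundary).

outside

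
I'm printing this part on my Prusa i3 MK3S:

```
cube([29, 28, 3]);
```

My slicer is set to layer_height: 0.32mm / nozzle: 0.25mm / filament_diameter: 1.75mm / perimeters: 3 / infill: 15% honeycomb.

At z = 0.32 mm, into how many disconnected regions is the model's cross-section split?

At z = 0.32 mm: the cube (footprint 29×28) is included at this height. The result has 1 disconnected region.

1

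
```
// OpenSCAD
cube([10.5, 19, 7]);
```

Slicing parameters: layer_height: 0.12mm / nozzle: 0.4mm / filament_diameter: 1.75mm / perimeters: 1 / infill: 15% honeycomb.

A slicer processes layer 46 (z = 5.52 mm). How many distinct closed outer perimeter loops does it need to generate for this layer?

At z = 5.52 mm: the cube (footprint 10.5×19) is included at this height. The result has 1 disconnected region.

1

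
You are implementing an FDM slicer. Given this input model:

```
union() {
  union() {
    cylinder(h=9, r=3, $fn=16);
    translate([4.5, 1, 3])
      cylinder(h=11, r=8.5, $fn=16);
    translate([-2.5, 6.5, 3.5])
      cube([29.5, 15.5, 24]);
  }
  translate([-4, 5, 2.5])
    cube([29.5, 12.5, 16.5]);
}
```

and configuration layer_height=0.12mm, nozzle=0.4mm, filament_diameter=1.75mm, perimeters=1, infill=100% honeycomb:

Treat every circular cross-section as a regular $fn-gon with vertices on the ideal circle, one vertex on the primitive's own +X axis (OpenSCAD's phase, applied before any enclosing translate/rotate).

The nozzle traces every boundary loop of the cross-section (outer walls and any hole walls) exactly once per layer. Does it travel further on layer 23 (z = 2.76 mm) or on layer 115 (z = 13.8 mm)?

Layer 23 (z = 2.76): the r=3 cylinder contributes a regular 16-gon of circumradius 3 (perimeter = 2·16·3.000·sin(180°/16) = 18.73 mm); the cylinder at (4.5, 1) is not intersected at this z (z outside [3, 14]); the cube at (-2.5, 6.5) is not intersected at this z (z outside [3.5, 27.5]); Combining (union): only the r=3 cylinder is present, so the union is just that shape — boundary = 18.73 mm; the 29.5×12.5 cube at (-4, 5) contributes its full rectangle (perimeter 84.00 mm); Merging all regions: the 2 present regions are separate (no shared area or edge), so areas and boundary lengths simply add and each stays a separate island — boundary = 102.73 mm. So its perimeter = 102.73 mm. Layer 115 (z = 13.8): the cylinder is not intersected at this z (z outside [0, 9]); the r=8.5 cylinder at (4.5, 1) contributes a regular 16-gon of circumradius 8.5 (perimeter = 2·16·8.500·sin(180°/16) = 53.06 mm); the cube at (-2.5, 6.5) (footprint 29.5×15.5) is included at this height (perimeter 90.00 mm); Combining (union): the regions partially overlap (shared area 25.48 mm²), so the edge portions inside another operand are dropped and the merged outline is re-measured after clipping — boundary = 115.87 mm; the 29.5×12.5 cube at (-4, 5) contributes its full rectangle (perimeter 84.00 mm); Merging all regions: the regions partially overlap (shared area 328.56 mm²), so the edge portions inside another operand are dropped and the merged outline is re-measured after clipping — boundary = 116.26 mm. So its perimeter = 116.26 mm. Layer 115 is larger (116.26 vs 102.73 mm).

layer 115 (z = 13.8 mm)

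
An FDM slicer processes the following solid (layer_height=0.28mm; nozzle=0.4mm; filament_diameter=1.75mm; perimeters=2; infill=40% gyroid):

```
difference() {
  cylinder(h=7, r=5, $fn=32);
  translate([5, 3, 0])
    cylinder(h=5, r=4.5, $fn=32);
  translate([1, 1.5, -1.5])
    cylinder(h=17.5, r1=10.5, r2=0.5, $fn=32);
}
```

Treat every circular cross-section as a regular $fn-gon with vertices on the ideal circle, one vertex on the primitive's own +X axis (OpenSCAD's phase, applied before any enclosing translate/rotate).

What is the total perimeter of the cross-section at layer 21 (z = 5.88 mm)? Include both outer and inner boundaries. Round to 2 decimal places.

At z = 5.88 mm: the r=5 cylinder gives a regular 32-gon of circumradius 5 (constant along its height) (perimeter = 2·32·5.000·sin(180°/32) = 31.37 mm); the cylinder at (5, 3) is not intersected at this z (z outside [0, 5]); the cone at (1, 1.5) (r1=10.5→r2=0.5) has section circumradius 6.283 here — a regular 32-gon (perimeter = 2·32·6.283·sin(180°/32) = 39.41 mm); Taking the first minus the rest: starting from the r=5 cylinder, the cone at (1, 1.5) partially overlaps it — only the 75.03 mm² overlap (of its 123.22 mm²) is removed, clipping the outline — boundary = 17.53 mm. Overall, the cross-section is a single solid region. Total boundary length (outer) = 17.53 mm.

17.53 mm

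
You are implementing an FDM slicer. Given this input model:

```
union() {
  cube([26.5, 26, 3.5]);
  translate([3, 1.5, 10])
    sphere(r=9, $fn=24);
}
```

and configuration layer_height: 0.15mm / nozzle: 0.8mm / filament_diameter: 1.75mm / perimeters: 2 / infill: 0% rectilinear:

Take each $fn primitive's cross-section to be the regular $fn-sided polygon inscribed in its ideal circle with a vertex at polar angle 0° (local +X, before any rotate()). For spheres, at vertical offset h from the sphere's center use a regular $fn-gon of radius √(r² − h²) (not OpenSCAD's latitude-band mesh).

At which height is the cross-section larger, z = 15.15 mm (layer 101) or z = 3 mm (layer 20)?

layer 20 (z = 3 mm)

Layer 101 (z = 15.15): the cube does not reach this height (z outside [0, 3.5]); the sphere at (3, 1.5): section is a regular 24-gon, circumradius = √(r²−h²) = √(9²−5.15²) = 7.381 (area = (24/2)·7.381²·sin(360°/24) = 169.20 mm²); Taking the union: only the r=9 sphere at (3, 1.5) is present, so the union is just that shape — area = 169.20 mm². So its area = 169.20 mm². Layer 20 (z = 3): the 26.5×26 cube contributes its full rectangle (area 689.00 mm²); the r=9 sphere at (3, 1.5) contributes a regular 24-gon of circumradius √(9²−7²) = 5.657 (area = (24/2)·5.657²·sin(360°/24) = 99.39 mm²); Taking the union: the regions partially overlap — summed areas 788.39 mm² minus the doubly-counted overlap 53.72 mm² gives 734.66 mm² — area = 734.66 mm². So its area = 734.66 mm². Layer 20 is larger (734.66 vs 169.20 mm²).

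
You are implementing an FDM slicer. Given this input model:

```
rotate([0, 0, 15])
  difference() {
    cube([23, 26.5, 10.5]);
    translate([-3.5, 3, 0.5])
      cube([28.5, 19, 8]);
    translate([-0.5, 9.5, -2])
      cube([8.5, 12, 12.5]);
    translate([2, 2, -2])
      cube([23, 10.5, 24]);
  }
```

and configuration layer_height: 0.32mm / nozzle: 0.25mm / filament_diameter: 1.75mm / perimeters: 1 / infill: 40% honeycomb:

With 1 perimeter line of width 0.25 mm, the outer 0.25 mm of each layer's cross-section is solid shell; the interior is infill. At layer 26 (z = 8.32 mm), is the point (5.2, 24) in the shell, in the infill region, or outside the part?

At z = 8.32 mm: the cube is present — its section is the full 23×26.5 rectangle; the cube at (-3.5, 3) is present — its section is the full 28.5×19 rectangle; the cube at (-0.5, 9.5) is present — its section is the full 8.5×12 rectangle; the cube at (2, 2) is present — its section is the full 23×10.5 rectangle; Taking the first minus the rest: starting from the 23×26.5 cube, the 28.5×19 cube at (-3.5, 3) partially overlaps it — only the 437.00 mm² overlap (of its 541.50 mm²) is removed, clipping the outline; the 8.5×12 cube at (-0.5, 9.5) misses the remaining region (no effect); the 23×10.5 cube at (2, 2) partially overlaps it — only the 21.00 mm² overlap (of its 241.50 mm²) is removed, clipping the outline — 2 connected regions; (rotated 15° about Z; rotation is an isometry so areas/perimeters/island counts are preserved). Overall, the cross-section has 2 separate islands. Undo the 15° rotation: the query point maps to (11.234, 21.836) in the un-rotated model frame. The nearest boundary edge runs (23.00, 22.00)→(0.00, 22.00); distance from the point to it = 0.16 mm. The point is not inside any of the regions above, so it lies outside the cross-section (0.16 mm from the nearest boundary).

outside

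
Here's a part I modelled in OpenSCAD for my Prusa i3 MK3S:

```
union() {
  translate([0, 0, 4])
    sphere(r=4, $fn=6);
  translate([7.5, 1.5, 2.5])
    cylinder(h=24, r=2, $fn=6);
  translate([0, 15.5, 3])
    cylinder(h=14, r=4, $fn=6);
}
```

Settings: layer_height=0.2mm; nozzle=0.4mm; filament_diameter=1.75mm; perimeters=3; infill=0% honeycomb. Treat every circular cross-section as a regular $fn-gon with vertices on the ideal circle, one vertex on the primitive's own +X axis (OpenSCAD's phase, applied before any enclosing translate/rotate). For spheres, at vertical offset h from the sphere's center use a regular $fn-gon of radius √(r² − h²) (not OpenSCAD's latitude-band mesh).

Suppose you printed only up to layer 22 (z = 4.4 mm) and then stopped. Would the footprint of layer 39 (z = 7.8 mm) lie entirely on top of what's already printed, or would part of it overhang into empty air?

Compare the two slices. At z = 4.4: the sphere: section is a regular 6-gon, circumradius = √(r²−h²) = √(4²−0.4²) = 3.980 (area = (6/2)·3.980²·sin(360°/6) = 41.15 mm²); the r=2 cylinder at (7.5, 1.5) gives a regular 6-gon of circumradius 2 (constant along its height) (area = (6/2)·2.000²·sin(360°/6) = 10.39 mm²); the r=4 cylinder at (0, 15.5) contributes a regular 6-gon of circumradius 4 (area = (6/2)·4.000²·sin(360°/6) = 41.57 mm²); Taking the union: the 3 present regions are separate (no shared area or edge), so areas and boundary lengths simply add and each stays a separate island — area = 93.12 mm². At z = 7.8: the r=4 sphere slices to a regular 6-gon of circumradius 1.249 (√(r²−h²) with h=3.8 from center) (area = (6/2)·1.249²·sin(360°/6) = 4.05 mm²); the r=2 cylinder at (7.5, 1.5) gives a regular 6-gon of circumradius 2 (constant along its height) (area = (6/2)·2.000²·sin(360°/6) = 10.39 mm²); the r=4 cylinder at (0, 15.5) contributes a regular 6-gon of circumradius 4 (area = (6/2)·4.000²·sin(360°/6) = 41.57 mm²); Taking the union: the 3 present regions are separate (no shared area or edge), so areas and boundary lengths simply add and each stays a separate island — area = 56.01 mm². Checking containment: the cross-section at z = 7.8 is a subset of the cross-section at z = 4.4.

entirely on top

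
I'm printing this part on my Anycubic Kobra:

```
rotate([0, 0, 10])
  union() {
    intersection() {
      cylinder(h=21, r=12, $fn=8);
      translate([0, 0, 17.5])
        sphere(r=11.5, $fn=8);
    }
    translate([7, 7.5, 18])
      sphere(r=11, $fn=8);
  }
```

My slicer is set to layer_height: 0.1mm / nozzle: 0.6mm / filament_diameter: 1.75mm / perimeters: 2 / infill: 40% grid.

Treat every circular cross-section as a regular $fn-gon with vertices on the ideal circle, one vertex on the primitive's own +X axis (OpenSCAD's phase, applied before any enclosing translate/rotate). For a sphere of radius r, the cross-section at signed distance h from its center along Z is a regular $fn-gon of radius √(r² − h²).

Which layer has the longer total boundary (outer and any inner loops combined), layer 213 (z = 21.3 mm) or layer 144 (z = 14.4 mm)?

Layer 213 (z = 21.3): the cylinder is absent (z outside [0, 21]); the sphere: section is a regular 8-gon, circumradius = √(r²−h²) = √(11.5²−3.8²) = 10.854 (perimeter = 2·8·10.854·sin(180°/8) = 66.46 mm); After intersecting: at least one operand is absent at this height, so nothing remains; the r=11 sphere at (7, 7.5) slices to a regular 8-gon of circumradius 10.493 (√(r²−h²) with h=3.3 from center) (perimeter = 2·8·10.493·sin(180°/8) = 64.25 mm); Taking the union: only the r=11 sphere at (7, 7.5) is present, so the union is just that shape — boundary = 64.25 mm; (whole slice rotated 10° about Z — lengths, areas and connectivity unchanged). So its perimeter = 64.25 mm. Layer 144 (z = 14.4): the cylinder: section is a regular 8-gon, circumradius r=12 (perimeter = 2·8·12.000·sin(180°/8) = 73.48 mm); the r=11.5 sphere contributes a regular 8-gon of circumradius √(11.5²−3.1²) = 11.074 (perimeter = 2·8·11.074·sin(180°/8) = 67.81 mm); Taking the intersection: the r=11.5 sphere lies inside the r=12 cylinder, so the common part is the r=11.5 sphere itself — boundary = 67.81 mm; the sphere at (7, 7.5): section is a regular 8-gon, circumradius = √(r²−h²) = √(11²−3.6²) = 10.394 (perimeter = 2·8·10.394·sin(180°/8) = 63.64 mm); Taking the union: the regions partially overlap (shared area 127.18 mm²), so the edge portions inside another operand are dropped and the merged outline is re-measured after clipping — boundary = 87.92 mm; (whole slice rotated 10° about Z — lengths, areas and connectivity unchanged). So its perimeter = 87.92 mm. Layer 144 is larger (87.92 vs 64.25 mm).

layer 144 (z = 14.4 mm)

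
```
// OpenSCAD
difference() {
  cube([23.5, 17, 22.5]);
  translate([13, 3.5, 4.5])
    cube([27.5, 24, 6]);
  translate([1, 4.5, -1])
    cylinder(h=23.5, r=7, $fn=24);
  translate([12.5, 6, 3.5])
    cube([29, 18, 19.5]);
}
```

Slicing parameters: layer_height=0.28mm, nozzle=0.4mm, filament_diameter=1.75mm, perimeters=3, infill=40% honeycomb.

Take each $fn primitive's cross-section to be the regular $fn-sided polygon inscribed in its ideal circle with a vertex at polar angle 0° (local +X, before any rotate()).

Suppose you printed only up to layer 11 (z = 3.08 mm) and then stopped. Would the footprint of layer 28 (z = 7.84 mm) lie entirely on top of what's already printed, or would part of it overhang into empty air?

Compare the two slices. At z = 3.08: the cube is present — its section is the full 23.5×17 rectangle (area 399.50 mm²); the cube at (13, 3.5) is absent (z outside [4.5, 10.5]); the cylinder at (1, 4.5): section is a regular 24-gon, circumradius r=7 (area = (24/2)·7.000²·sin(360°/24) = 152.19 mm²); the cube at (12.5, 6) is not intersected at this z (z outside [3.5, 23]); Subtracting the remaining from the first: starting from the 23.5×17 cube (399.50 mm²), the r=7 cylinder at (1, 4.5) partially overlaps it — only the 78.45 mm² overlap (of its 152.19 mm²) is removed, clipping the outline — area = 321.05 mm². At z = 7.84: the 23.5×17 cube contributes its full rectangle (area 399.50 mm²); the 27.5×24 cube at (13, 3.5) contributes its full rectangle (area 660.00 mm²); the r=7 cylinder at (1, 4.5) gives a regular 24-gon of circumradius 7 (constant along its height) (area = (24/2)·7.000²·sin(360°/24) = 152.19 mm²); the cube at (12.5, 6) is present — its section is the full 29×18 rectangle (area 522.00 mm²); After the difference (first − rest): starting from the 23.5×17 cube (399.50 mm²), the 27.5×24 cube at (13, 3.5) partially overlaps it — only the 141.75 mm² overlap (of its 660.00 mm²) is removed, clipping the outline; the r=7 cylinder at (1, 4.5) partially overlaps it — only the 78.45 mm² overlap (of its 152.19 mm²) is removed, clipping the outline; the 29×18 cube at (12.5, 6) partially overlaps it — only the 5.50 mm² overlap (of its 522.00 mm²) is removed, clipping the outline — area = 173.80 mm². Checking containment: the cross-section at z = 7.84 is a subset of the cross-section at z = 3.08.

entirely on top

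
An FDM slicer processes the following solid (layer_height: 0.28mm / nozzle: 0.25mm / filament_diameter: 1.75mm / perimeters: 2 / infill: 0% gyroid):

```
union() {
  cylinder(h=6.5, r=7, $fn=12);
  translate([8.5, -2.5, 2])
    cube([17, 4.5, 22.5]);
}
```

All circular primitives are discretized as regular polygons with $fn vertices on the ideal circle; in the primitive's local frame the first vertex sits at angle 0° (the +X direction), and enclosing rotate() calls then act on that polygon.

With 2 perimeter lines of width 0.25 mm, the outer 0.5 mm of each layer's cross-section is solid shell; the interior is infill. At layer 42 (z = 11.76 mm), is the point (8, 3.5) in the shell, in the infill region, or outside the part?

outside

At z = 11.76 mm: the cylinder is absent (z outside [0, 6.5]); the cube at (8.5, -2.5) (footprint 17×4.5) is included at this height; Combining (union): only the 17×4.5 cube at (8.5, -2.5) is present, so the union is just that shape — 1 connected region. Overall, the cross-section is a single solid region. The nearest boundary edge runs (25.50, 2.00)→(8.50, 2.00); distance from the point to it = 1.58 mm. The point is not inside any of the regions above, so it lies outside the cross-section (1.58 mm from the nearest boundary).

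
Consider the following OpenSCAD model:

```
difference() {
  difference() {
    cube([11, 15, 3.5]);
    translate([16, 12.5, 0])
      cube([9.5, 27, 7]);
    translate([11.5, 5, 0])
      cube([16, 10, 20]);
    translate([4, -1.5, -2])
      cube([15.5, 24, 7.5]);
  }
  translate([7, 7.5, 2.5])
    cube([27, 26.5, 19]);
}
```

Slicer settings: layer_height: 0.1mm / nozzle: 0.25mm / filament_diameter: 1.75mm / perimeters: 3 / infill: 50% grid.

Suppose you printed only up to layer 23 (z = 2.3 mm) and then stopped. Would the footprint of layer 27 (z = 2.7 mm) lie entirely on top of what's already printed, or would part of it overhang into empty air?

Compare the two slices. At z = 2.3: the cube is present — its section is the full 11×15 rectangle (area 165.00 mm²); the 9.5×27 cube at (16, 12.5) contributes its full rectangle (area 256.50 mm²); the 16×10 cube at (11.5, 5) contributes its full rectangle (area 160.00 mm²); the cube at (4, -1.5) (footprint 15.5×24) is included at this height (area 372.00 mm²); Taking the first minus the rest: starting from the 11×15 cube (165.00 mm²), the 9.5×27 cube at (16, 12.5) misses the remaining region (no effect); the 16×10 cube at (11.5, 5) misses the remaining region (no effect); the 15.5×24 cube at (4, -1.5) partially overlaps it — only the 105.00 mm² overlap (of its 372.00 mm²) is removed, clipping the outline — area = 60.00 mm²; the cube at (7, 7.5) is not intersected at this z (z outside [2.5, 21.5]); Subtracting the remaining from the first: none of the subtracted shapes is present at this height, so the result so far is unchanged — area = 60.00 mm². At z = 2.7: the cube is present — its section is the full 11×15 rectangle (area 165.00 mm²); the 9.5×27 cube at (16, 12.5) contributes its full rectangle (area 256.50 mm²); the cube at (11.5, 5) (footprint 16×10) is included at this height (area 160.00 mm²); the cube at (4, -1.5) (footprint 15.5×24) is included at this height (area 372.00 mm²); Subtracting the remaining from the first: starting from the 11×15 cube (165.00 mm²), the 9.5×27 cube at (16, 12.5) misses the remaining region (no effect); the 16×10 cube at (11.5, 5) misses the remaining region (no effect); the 15.5×24 cube at (4, -1.5) partially overlaps it — only the 105.00 mm² overlap (of its 372.00 mm²) is removed, clipping the outline — area = 60.00 mm²; the cube at (7, 7.5) (footprint 27×26.5) is included at this height (area 715.50 mm²); Subtracting the remaining from the first: starting from that combined region (60.00 mm²), the 27×26.5 cube at (7, 7.5) misses the remaining region (no effect) — area = 60.00 mm². Checking containment: the cross-section at z = 2.7 is a subset of the cross-section at z = 2.3.

entirely on top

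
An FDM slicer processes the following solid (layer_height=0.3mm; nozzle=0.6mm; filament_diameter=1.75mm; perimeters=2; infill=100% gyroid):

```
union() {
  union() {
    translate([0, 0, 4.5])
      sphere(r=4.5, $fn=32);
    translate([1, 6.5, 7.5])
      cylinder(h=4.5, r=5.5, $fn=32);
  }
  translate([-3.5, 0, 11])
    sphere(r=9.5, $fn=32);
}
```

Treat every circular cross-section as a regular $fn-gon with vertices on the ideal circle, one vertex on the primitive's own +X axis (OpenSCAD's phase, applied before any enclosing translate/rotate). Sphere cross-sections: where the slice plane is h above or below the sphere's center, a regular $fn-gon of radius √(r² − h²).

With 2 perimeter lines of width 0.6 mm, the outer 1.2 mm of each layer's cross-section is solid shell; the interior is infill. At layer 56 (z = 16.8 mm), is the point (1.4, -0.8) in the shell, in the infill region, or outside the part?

infill

At z = 16.8 mm: the sphere is not intersected at this z (|z−center|=12.300 > r=4.5); the cylinder at (1, 6.5) does not reach this height (z outside [7.5, 12]); Combining (union): nothing is present at this height; the r=9.5 sphere at (-3.5, 0) contributes a regular 32-gon of circumradius √(9.5²−5.8²) = 7.524; Combining (union): only the r=9.5 sphere at (-3.5, 0) is present, so the union is just that shape — 1 connected region. Overall, the cross-section is a single solid region. The nearest boundary edge runs (3.88, -1.47)→(4.02, 0.00); distance from the point to it = 2.53 mm. The point is inside the cross-section and 2.53 mm from the nearest boundary — more than the 1.2 mm shell width (2 × 0.6), so it's in the infill interior.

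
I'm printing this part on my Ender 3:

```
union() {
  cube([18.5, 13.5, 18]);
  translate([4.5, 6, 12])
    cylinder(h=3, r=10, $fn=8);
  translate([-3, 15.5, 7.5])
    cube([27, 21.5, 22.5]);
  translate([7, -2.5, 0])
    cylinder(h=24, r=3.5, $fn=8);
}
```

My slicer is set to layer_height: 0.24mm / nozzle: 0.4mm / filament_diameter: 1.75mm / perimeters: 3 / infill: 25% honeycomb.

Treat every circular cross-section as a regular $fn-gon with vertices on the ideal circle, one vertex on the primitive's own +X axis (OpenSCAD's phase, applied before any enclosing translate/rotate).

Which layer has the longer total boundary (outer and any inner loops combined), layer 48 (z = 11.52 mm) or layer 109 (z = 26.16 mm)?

layer 48 (z = 11.52 mm)

Layer 48 (z = 11.52): the 18.5×13.5 cube contributes its full rectangle (perimeter 64.00 mm); the cylinder at (4.5, 6) is not intersected at this z (z outside [12, 15]); the cube at (-3, 15.5) (footprint 27×21.5) is included at this height (perimeter 97.00 mm); the cylinder at (7, -2.5): section is a regular 8-gon, circumradius r=3.5 (perimeter = 2·8·3.500·sin(180°/8) = 21.43 mm); Combining (union): the regions partially overlap (shared area 2.41 mm²), so the edge portions inside another operand are dropped and the merged outline is re-measured after clipping — boundary = 172.38 mm. So its perimeter = 172.38 mm. Layer 109 (z = 26.16): the cube is not intersected at this z (z outside [0, 18]); the cylinder at (4.5, 6) is absent (z outside [12, 15]); the cube at (-3, 15.5) is present — its section is the full 27×21.5 rectangle (perimeter 97.00 mm); the cylinder at (7, -2.5) does not reach this height (z outside [0, 24]); Combining (union): only the 27×21.5 cube at (-3, 15.5) is present, so the union is just that shape — boundary = 97.00 mm. So its perimeter = 97.00 mm. Layer 48 is larger (172.38 vs 97.00 mm).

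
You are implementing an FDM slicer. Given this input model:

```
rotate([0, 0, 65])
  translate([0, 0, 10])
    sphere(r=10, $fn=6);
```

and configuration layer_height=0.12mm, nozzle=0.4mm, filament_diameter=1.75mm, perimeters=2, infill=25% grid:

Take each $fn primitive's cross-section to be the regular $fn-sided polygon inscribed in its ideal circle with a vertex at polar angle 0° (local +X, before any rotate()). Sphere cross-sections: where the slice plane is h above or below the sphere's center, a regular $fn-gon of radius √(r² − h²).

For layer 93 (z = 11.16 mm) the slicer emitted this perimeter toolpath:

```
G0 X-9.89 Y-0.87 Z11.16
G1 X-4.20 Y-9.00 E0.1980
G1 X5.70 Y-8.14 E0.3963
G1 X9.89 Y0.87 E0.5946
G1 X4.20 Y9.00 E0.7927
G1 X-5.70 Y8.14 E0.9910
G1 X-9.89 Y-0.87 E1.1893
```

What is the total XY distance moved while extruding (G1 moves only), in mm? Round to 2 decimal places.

Sum the Euclidean lengths of each G1 segment: total = 59.59 mm.

59.59 mm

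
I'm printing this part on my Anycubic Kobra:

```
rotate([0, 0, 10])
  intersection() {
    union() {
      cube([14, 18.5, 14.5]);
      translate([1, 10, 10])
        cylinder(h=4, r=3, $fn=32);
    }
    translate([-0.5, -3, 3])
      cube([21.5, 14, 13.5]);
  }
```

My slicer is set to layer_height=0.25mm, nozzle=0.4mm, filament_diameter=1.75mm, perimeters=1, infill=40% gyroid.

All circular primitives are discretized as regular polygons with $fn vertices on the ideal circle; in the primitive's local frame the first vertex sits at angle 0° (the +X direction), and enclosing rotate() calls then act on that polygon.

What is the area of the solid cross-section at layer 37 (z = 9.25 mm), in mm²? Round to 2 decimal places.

At z = 9.25 mm: the 14×18.5 cube contributes its full rectangle (area 259.00 mm²); the cylinder at (1, 10) is absent (z outside [10, 14]); Combining (union): only the 14×18.5 cube is present, so the union is just that shape — area = 259.00 mm²; the cube at (-0.5, -3) is present — its section is the full 21.5×14 rectangle (area 301.00 mm²); Taking the intersection: the 21.5×14 cube at (-0.5, -3) partially overlaps the result so far; clipping to the common part keeps 154.00 mm² — area = 154.00 mm²; (rotated 10° about Z; rotation is an isometry so areas/perimeters/island counts are preserved). Overall, the cross-section is a single solid region. Net area = 154.00 mm².

154.00 mm²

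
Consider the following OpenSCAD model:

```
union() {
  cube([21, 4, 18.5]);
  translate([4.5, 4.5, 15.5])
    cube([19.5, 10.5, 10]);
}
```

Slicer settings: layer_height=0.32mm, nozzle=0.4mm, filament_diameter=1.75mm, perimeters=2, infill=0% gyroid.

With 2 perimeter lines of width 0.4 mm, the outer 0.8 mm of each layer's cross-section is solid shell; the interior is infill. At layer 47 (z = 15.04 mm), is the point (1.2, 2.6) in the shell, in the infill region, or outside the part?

At z = 15.04 mm: the 21×4 cube contributes its full rectangle; the cube at (4.5, 4.5) is absent (z outside [15.5, 25.5]); Combining (union): only the 21×4 cube is present, so the union is just that shape — 1 connected region. Overall, the cross-section is a single solid region. The nearest boundary edge runs (0.00, 4.00)→(0.00, 0.00); distance from the point to it = 1.20 mm. The point is inside the cross-section and 1.20 mm from the nearest boundary — more than the 0.8 mm shell width (2 × 0.4), so it's in the infill interior.

infill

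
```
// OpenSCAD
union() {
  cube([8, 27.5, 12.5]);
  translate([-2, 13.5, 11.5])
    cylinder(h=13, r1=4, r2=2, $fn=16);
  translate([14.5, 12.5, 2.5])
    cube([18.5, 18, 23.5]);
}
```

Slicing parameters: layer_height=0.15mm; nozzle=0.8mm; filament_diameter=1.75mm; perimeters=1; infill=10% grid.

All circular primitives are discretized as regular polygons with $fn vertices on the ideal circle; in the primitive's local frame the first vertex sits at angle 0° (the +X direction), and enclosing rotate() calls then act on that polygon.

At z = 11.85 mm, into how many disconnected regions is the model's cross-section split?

2

At z = 11.85 mm: the cube is present — its section is the full 8×27.5 rectangle; the cone at (-2, 13.5): at t=0.027 of its height the radius interpolates to r₁+(r₂−r₁)t = 3.946, giving a regular 16-gon of that circumradius; the cube at (14.5, 12.5) (footprint 18.5×18) is included at this height; Merging all regions: the regions partially overlap (shared area 8.96 mm²), so overlapping operands fuse into one piece — 2 connected regions. The result has 2 disconnected regions.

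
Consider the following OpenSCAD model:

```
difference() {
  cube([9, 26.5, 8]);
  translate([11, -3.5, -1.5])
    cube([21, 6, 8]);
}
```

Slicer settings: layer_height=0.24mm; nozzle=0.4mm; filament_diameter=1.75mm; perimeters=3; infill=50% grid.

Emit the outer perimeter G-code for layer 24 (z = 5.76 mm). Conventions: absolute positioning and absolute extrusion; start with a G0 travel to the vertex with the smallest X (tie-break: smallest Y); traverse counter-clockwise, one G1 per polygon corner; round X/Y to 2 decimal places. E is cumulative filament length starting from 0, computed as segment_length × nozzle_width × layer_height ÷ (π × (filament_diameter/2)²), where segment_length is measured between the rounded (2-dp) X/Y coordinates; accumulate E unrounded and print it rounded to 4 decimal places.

G0 X0.00 Y0.00 Z5.76
G1 X9.00 Y0.00 E0.3592
G1 X9.00 Y26.50 E1.4169
G1 X0.00 Y26.50 E1.7761
G1 X0.00 Y0.00 E2.8338

At z = 5.76 mm: the 9×26.5 cube contributes its full rectangle; the 21×6 cube at (11, -3.5) contributes its full rectangle; Taking the first minus the rest: starting from the 9×26.5 cube, the 21×6 cube at (11, -3.5) misses the remaining region (no effect) — 1 connected region. The outline is a single polygon with 4 vertices. Extrusion per mm of travel: 0.4 × 0.24 / (π × 0.875²) = 0.039912. Accumulating E over each segment gives final E = 2.8338.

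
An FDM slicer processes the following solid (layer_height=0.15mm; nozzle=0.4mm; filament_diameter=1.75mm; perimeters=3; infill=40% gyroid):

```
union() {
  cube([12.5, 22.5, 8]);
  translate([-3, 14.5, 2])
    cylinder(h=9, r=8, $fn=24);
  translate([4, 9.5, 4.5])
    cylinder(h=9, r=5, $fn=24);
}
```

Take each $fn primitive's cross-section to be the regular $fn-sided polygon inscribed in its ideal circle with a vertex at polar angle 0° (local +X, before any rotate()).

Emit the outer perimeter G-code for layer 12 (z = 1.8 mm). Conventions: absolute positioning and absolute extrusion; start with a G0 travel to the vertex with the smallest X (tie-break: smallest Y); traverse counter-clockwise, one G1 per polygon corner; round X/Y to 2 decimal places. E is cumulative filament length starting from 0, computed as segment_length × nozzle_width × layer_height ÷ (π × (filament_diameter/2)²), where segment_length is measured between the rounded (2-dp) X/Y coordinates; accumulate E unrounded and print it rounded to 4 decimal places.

G0 X0.00 Y0.00 Z1.80
G1 X12.50 Y0.00 E0.3118
G1 X12.50 Y22.50 E0.8731
G1 X0.00 Y22.50 E1.1849
G1 X0.00 Y0.00 E1.7462

At z = 1.8 mm: the 12.5×22.5 cube contributes its full rectangle; the cylinder at (-3, 14.5) is not intersected at this z (z outside [2, 11]); the cylinder at (4, 9.5) does not reach this height (z outside [4.5, 13.5]); Combining (union): only the 12.5×22.5 cube is present, so the union is just that shape — 1 connected region. The outline is a single polygon with 4 vertices. Extrusion per mm of travel: 0.4 × 0.15 / (π × 0.875²) = 0.024945. Accumulating E over each segment gives final E = 1.7462.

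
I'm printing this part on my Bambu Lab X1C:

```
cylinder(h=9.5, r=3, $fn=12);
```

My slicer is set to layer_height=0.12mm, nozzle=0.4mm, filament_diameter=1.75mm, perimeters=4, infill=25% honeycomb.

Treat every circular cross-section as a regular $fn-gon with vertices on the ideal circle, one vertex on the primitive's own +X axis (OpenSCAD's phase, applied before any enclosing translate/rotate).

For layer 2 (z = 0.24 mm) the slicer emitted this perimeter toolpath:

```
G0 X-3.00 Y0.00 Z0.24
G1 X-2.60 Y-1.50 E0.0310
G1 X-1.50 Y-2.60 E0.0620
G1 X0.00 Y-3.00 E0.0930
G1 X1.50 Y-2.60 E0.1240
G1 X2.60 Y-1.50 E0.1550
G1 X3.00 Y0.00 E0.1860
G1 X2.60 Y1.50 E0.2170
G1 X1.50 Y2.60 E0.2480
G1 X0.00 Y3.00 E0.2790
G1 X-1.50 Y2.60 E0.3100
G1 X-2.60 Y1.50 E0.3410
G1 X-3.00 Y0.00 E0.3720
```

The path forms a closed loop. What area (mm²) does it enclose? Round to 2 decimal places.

Apply the shoelace formula to the sequence of (X, Y) vertices; enclosed area = 27.02 mm².

27.02 mm²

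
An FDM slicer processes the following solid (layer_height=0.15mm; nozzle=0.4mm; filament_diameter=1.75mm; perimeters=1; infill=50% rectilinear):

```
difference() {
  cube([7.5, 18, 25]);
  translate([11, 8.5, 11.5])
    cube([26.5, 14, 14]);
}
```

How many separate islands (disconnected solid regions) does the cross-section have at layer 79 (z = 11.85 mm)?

At z = 11.85 mm: the cube is present — its section is the full 7.5×18 rectangle; the cube at (11, 8.5) is present — its section is the full 26.5×14 rectangle; Subtracting the remaining from the first: starting from the 7.5×18 cube, the 26.5×14 cube at (11, 8.5) misses the remaining region (no effect) — 1 connected region. Overall, the cross-section is a single solid region. Island count = 1.

1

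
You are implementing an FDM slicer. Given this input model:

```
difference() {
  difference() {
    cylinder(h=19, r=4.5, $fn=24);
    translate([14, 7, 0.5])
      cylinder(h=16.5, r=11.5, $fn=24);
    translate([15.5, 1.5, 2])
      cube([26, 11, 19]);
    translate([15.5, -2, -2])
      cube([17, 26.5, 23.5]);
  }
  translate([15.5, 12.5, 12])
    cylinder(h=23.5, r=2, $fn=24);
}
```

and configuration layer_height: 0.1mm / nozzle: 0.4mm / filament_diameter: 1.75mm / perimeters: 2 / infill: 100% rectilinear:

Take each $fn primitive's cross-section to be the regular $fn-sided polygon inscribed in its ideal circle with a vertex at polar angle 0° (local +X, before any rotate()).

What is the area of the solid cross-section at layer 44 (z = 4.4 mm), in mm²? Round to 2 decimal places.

62.45 mm²

At z = 4.4 mm: the cylinder: section is a regular 24-gon, circumradius r=4.5 (area = (24/2)·4.500²·sin(360°/24) = 62.89 mm²); the cylinder at (14, 7): section is a regular 24-gon, circumradius r=11.5 (area = (24/2)·11.500²·sin(360°/24) = 410.75 mm²); the cube at (15.5, 1.5) (footprint 26×11) is included at this height (area 286.00 mm²); the cube at (15.5, -2) is present — its section is the full 17×26.5 rectangle (area 450.50 mm²); After the difference (first − rest): starting from the r=4.5 cylinder (62.89 mm²), the r=11.5 cylinder at (14, 7) partially overlaps it — only the 0.44 mm² overlap (of its 410.75 mm²) is removed, clipping the outline; the 26×11 cube at (15.5, 1.5) misses the remaining region (no effect); the 17×26.5 cube at (15.5, -2) misses the remaining region (no effect) — area = 62.45 mm²; the cylinder at (15.5, 12.5) does not reach this height (z outside [12, 35.5]); Taking the first minus the rest: none of the subtracted shapes is present at this height, so the result so far is unchanged — area = 62.45 mm². Overall, the cross-section is a single solid region. Net area = 62.45 mm².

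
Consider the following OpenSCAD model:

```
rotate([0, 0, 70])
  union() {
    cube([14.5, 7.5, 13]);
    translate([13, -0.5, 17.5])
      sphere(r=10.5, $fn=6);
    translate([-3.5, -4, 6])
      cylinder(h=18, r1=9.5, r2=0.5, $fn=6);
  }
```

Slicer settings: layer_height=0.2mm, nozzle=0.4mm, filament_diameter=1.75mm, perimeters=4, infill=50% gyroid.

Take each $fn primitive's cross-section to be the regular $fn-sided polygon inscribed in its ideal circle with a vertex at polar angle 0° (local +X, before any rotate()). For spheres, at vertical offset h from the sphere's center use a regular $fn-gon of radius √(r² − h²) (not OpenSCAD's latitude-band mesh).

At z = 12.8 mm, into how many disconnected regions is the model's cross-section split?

1

At z = 12.8 mm: the 14.5×7.5 cube contributes its full rectangle; the r=10.5 sphere at (13, -0.5) contributes a regular 6-gon of circumradius √(10.5²−4.7²) = 9.389; the cone at (-3.5, -4): at t=0.378 of its height the radius interpolates to r₁+(r₂−r₁)t = 6.100, giving a regular 6-gon of that circumradius; Combining (union): the regions partially overlap (shared area 63.34 mm²), so overlapping operands fuse into one piece — 1 connected region; (rotated 70° about Z; rotation is an isometry so areas/perimeters/island counts are preserved). The result has 1 disconnected region.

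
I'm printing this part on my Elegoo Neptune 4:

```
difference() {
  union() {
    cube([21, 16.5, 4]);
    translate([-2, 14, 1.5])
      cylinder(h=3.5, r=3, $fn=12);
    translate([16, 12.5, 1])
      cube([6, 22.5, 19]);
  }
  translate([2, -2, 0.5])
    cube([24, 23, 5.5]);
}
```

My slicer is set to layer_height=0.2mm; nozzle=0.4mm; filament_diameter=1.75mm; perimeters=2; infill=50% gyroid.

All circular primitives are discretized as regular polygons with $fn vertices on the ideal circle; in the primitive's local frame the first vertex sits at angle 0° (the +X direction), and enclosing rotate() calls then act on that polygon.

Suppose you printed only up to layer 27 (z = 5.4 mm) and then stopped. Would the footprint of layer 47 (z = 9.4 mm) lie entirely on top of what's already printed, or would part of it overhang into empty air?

part overhangs

Compare the two slices. At z = 5.4: the cube does not reach this height (z outside [0, 4]); the cylinder at (-2, 14) is not intersected at this z (z outside [1.5, 5]); the cube at (16, 12.5) is present — its section is the full 6×22.5 rectangle (area 135.00 mm²); Combining (union): only the 6×22.5 cube at (16, 12.5) is present, so the union is just that shape — area = 135.00 mm²; the cube at (2, -2) (footprint 24×23) is included at this height (area 552.00 mm²); After the difference (first − rest): starting from that combined region (135.00 mm²), the 24×23 cube at (2, -2) partially overlaps it — only the 51.00 mm² overlap (of its 552.00 mm²) is removed, clipping the outline — area = 84.00 mm². At z = 9.4: the cube is absent (z outside [0, 4]); the cylinder at (-2, 14) is not intersected at this z (z outside [1.5, 5]); the 6×22.5 cube at (16, 12.5) contributes its full rectangle (area 135.00 mm²); Combining (union): only the 6×22.5 cube at (16, 12.5) is present, so the union is just that shape — area = 135.00 mm²; the cube at (2, -2) is absent (z outside [0.5, 6]); After the difference (first − rest): none of the subtracted shapes is present at this height, so that combined region is unchanged — area = 135.00 mm². Checking containment: at z = 9.4 the cross-section extends beyond the z = 5.4 cross-section by about 51.00 mm².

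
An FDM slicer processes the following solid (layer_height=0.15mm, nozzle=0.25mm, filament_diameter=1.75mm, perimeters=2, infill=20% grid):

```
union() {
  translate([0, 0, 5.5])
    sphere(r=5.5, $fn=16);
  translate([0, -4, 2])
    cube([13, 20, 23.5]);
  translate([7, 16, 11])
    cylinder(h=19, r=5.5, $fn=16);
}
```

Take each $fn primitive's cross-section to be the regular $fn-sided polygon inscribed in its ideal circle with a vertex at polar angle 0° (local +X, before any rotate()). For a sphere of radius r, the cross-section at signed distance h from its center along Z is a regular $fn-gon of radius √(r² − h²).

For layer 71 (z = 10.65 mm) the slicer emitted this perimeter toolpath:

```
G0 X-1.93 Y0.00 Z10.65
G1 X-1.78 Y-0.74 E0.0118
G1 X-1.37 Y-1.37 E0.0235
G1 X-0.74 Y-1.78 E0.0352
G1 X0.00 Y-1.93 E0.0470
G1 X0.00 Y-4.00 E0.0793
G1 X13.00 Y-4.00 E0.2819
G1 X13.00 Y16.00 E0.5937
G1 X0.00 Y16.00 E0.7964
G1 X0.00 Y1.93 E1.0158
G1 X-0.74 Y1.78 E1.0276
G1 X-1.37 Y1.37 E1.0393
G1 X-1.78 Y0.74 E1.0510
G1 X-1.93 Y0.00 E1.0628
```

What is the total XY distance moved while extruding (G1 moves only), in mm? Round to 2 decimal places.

Sum the Euclidean lengths of each G1 segment: total = 68.17 mm.

68.17 mm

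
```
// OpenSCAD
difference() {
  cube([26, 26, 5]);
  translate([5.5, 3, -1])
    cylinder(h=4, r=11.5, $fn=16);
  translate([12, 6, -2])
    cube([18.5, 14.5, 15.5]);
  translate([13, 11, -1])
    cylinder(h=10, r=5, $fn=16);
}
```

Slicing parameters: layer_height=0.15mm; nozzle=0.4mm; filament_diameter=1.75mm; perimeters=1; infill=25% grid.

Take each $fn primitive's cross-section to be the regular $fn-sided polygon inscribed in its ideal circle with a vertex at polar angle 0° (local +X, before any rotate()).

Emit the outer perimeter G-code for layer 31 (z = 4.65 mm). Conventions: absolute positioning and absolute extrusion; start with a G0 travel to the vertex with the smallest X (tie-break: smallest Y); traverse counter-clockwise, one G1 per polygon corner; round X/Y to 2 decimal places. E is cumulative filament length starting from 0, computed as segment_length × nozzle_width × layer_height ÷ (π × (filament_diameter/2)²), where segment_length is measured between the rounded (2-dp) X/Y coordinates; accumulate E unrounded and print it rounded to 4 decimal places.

G0 X0.00 Y0.00 Z4.65
G1 X26.00 Y0.00 E0.6486
G1 X26.00 Y6.00 E0.7982
G1 X12.00 Y6.00 E1.1475
G1 X12.00 Y6.20 E1.1525
G1 X11.09 Y6.38 E1.1756
G1 X9.46 Y7.46 E1.2244
G1 X8.38 Y9.09 E1.2732
G1 X8.00 Y11.00 E1.3217
G1 X8.38 Y12.91 E1.3703
G1 X9.46 Y14.54 E1.4191
G1 X11.09 Y15.62 E1.4679
G1 X12.00 Y15.80 E1.4910
G1 X12.00 Y20.50 E1.6082
G1 X26.00 Y20.50 E1.9575
G1 X26.00 Y26.00 E2.0947
G1 X0.00 Y26.00 E2.7432
G1 X0.00 Y0.00 E3.3918

At z = 4.65 mm: the cube is present — its section is the full 26×26 rectangle; the cylinder at (5.5, 3) is absent (z outside [-1, 3]); the cube at (12, 6) is present — its section is the full 18.5×14.5 rectangle; the r=5 cylinder at (13, 11) contributes a regular 16-gon of circumradius 5; Taking the first minus the rest: starting from the 26×26 cube, the 18.5×14.5 cube at (12, 6) partially overlaps it — only the 203.00 mm² overlap (of its 268.25 mm²) is removed, clipping the outline; the r=5 cylinder at (13, 11) partially overlaps it — only the 28.47 mm² overlap (of its 76.54 mm²) is removed, clipping the outline — 1 connected region. The outline is a single polygon with 17 vertices. Extrusion per mm of travel: 0.4 × 0.15 / (π × 0.875²) = 0.024945. Accumulating E over each segment gives final E = 3.3918.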